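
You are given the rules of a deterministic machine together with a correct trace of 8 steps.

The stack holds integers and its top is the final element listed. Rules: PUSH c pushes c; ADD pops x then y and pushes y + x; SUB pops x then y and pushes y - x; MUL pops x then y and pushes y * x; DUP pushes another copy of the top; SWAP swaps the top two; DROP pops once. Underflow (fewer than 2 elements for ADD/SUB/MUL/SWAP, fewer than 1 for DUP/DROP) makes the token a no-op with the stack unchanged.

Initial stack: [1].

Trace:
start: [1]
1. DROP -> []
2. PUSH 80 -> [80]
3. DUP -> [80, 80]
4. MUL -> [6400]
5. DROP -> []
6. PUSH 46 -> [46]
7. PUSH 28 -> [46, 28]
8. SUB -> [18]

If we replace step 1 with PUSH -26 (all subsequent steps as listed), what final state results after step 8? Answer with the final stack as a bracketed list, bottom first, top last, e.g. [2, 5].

(re-executing from step 1 with the substitution; state before step 1: [1])
1. PUSH -26 -> [1, -26]
2. PUSH 80 -> [1, -26, 80]
3. DUP -> [1, -26, 80, 80]
4. MUL -> [1, -26, 6400]
5. DROP -> [1, -26]
6. PUSH 46 -> [1, -26, 46]
7. PUSH 28 -> [1, -26, 46, 28]
8. SUB -> [1, -26, 18]

[1, -26, 18]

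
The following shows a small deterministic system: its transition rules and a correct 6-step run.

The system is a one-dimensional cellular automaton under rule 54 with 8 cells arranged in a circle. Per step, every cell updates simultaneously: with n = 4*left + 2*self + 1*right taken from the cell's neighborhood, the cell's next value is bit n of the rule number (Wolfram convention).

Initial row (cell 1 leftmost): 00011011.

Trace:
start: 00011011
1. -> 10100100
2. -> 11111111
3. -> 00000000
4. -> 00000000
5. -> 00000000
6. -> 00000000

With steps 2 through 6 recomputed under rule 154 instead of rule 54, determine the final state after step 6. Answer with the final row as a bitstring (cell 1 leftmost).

10110001

(re-executing steps 2..6 under rule 154; state before step 2: 10100100)
2. -> 00011011
3. -> 10110010
4. -> 00101100
5. -> 01001010
6. -> 10110001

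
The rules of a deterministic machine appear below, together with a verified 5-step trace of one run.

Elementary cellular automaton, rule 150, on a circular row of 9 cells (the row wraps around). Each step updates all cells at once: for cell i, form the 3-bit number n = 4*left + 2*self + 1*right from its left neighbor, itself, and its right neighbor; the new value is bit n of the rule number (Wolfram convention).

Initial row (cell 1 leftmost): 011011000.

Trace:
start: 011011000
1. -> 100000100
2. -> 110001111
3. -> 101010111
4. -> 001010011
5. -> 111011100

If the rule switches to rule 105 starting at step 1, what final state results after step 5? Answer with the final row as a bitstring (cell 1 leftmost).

000100011

(re-executing steps 1..5 under rule 105; state before step 1: 011011000)
1. -> 011111011
2. -> 110001111
3. -> 010101000
4. -> 001010011
5. -> 000100011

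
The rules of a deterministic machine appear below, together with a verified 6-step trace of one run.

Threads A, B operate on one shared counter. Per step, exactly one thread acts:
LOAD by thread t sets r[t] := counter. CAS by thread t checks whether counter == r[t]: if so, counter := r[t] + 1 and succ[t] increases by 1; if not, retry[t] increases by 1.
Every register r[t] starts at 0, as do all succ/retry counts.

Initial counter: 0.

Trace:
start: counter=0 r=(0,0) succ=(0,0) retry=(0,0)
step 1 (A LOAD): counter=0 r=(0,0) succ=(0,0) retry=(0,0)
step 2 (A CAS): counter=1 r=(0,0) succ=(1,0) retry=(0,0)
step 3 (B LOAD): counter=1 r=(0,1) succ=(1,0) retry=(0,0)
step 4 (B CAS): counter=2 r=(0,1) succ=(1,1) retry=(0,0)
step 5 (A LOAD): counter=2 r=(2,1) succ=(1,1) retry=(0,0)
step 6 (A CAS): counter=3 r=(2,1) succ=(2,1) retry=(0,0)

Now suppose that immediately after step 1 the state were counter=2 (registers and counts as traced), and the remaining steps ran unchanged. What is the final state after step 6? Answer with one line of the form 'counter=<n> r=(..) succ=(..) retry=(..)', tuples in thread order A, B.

counter=4 r=(3,2) succ=(1,1) retry=(1,0)

state after step 1 := counter=2 r=(0,0) succ=(0,0) retry=(0,0)
step 2 (A CAS): counter=2 r=(0,0) succ=(0,0) retry=(1,0)
step 3 (B LOAD): counter=2 r=(0,2) succ=(0,0) retry=(1,0)
step 4 (B CAS): counter=3 r=(0,2) succ=(0,1) retry=(1,0)
step 5 (A LOAD): counter=3 r=(3,2) succ=(0,1) retry=(1,0)
step 6 (A CAS): counter=4 r=(3,2) succ=(1,1) retry=(1,0)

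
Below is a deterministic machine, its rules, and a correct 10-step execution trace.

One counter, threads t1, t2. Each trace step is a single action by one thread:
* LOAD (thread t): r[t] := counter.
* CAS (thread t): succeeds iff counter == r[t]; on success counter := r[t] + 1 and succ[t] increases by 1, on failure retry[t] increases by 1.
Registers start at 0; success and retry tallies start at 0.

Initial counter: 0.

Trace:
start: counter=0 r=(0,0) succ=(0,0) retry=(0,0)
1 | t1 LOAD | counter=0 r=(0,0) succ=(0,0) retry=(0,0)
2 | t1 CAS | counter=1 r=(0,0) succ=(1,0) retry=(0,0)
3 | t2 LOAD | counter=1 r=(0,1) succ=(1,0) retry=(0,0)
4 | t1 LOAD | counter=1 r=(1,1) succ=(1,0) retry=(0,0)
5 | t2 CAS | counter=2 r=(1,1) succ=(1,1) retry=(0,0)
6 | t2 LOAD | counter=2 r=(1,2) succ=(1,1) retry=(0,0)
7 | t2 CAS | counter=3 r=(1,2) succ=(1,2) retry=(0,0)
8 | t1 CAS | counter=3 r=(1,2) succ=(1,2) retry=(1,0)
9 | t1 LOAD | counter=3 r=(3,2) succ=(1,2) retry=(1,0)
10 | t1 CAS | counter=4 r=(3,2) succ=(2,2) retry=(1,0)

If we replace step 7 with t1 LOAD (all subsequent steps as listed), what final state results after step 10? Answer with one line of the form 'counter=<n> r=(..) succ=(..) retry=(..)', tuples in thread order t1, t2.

counter=4 r=(3,2) succ=(3,1) retry=(0,0)

(re-executing from step 7 with the substitution; state before step 7: counter=2 r=(1,2) succ=(1,1) retry=(0,0))
7 | t1 LOAD | counter=2 r=(2,2) succ=(1,1) retry=(0,0)
8 | t1 CAS | counter=3 r=(2,2) succ=(2,1) retry=(0,0)
9 | t1 LOAD | counter=3 r=(3,2) succ=(2,1) retry=(0,0)
10 | t1 CAS | counter=4 r=(3,2) succ=(3,1) retry=(0,0)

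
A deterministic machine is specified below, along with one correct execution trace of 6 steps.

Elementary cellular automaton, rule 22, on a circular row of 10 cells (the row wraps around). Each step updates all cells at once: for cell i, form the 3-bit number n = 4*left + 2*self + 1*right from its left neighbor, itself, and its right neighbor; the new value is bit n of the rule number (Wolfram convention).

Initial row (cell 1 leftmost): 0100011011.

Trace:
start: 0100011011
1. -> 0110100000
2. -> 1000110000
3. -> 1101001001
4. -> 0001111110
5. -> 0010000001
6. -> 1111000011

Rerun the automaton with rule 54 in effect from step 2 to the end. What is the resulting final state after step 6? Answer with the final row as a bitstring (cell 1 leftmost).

(re-executing steps 2..6 under rule 54; state before step 2: 0110100000)
2. -> 1001110000
3. -> 1110001001
4. -> 0001011110
5. -> 0011100001
6. -> 1100010011

1100010011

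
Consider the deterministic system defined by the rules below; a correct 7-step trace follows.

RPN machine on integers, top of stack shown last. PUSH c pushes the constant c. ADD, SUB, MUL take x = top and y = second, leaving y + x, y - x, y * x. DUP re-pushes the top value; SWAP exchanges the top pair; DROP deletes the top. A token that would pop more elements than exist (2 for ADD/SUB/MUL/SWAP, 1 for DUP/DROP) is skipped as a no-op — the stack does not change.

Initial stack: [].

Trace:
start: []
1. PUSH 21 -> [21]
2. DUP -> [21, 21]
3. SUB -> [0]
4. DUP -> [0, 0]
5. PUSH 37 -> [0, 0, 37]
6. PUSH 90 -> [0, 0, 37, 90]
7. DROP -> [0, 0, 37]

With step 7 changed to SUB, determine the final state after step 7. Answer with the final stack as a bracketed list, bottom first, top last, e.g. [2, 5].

[0, 0, -53]

(re-executing from step 7 with the substitution; state before step 7: [0, 0, 37, 90])
7. SUB -> [0, 0, -53]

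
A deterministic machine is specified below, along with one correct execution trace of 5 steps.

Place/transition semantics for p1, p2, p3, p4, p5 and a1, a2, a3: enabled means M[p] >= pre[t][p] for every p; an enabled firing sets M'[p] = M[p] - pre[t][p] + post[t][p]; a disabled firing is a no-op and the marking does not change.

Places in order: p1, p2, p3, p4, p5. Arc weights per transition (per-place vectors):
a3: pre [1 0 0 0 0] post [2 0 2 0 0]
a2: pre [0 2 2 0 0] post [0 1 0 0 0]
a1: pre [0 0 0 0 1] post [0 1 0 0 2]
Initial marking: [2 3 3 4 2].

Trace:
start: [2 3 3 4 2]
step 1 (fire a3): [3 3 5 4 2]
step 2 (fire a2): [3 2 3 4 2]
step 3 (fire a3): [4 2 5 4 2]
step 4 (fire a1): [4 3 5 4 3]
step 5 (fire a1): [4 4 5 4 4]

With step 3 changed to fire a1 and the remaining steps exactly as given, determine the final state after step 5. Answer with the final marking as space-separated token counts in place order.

3 5 3 4 5

(re-executing from step 3 with the substitution; state before step 3: [3 2 3 4 2])
step 3 (fire a1): [3 3 3 4 3]
step 4 (fire a1): [3 4 3 4 4]
step 5 (fire a1): [3 5 3 4 5]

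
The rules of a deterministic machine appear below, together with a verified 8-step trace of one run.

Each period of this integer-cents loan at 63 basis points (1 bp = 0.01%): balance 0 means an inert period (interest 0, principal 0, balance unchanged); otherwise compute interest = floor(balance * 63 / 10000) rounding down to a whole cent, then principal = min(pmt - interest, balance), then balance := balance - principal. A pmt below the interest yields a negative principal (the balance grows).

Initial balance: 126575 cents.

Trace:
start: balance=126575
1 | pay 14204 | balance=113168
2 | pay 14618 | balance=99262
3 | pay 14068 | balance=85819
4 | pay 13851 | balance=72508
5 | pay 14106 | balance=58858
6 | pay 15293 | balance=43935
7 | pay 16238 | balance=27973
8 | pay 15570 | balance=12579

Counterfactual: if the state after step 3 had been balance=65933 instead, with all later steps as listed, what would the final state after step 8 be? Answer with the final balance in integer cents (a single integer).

0

state after step 3 := balance=65933
4 | pay 13851 | balance=52497
5 | pay 14106 | balance=38721
6 | pay 15293 | balance=23671
7 | pay 16238 | balance=7582
8 | pay 15570 | balance=0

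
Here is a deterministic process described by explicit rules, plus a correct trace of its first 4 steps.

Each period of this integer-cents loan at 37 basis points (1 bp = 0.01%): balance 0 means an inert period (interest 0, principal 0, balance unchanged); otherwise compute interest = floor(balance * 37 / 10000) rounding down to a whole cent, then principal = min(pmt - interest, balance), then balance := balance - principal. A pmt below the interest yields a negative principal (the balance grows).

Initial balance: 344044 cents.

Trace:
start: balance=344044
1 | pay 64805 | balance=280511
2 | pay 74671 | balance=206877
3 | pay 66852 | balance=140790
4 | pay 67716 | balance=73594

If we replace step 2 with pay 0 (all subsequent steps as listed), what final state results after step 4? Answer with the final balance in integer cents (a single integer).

(re-executing from step 2 with the substitution; state before step 2: balance=280511)
2 | pay 0 | balance=281548
3 | pay 66852 | balance=215737
4 | pay 67716 | balance=148819

148819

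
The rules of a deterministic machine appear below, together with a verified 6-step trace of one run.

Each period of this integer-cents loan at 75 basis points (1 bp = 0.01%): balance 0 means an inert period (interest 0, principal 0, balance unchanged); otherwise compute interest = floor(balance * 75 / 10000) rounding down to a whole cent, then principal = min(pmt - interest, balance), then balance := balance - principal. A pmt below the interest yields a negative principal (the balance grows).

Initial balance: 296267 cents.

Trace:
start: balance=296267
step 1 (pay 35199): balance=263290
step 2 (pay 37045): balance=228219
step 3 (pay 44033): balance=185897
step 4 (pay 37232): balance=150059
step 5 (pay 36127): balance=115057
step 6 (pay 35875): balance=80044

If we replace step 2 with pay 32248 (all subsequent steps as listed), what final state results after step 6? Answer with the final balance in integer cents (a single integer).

(re-executing from step 2 with the substitution; state before step 2: balance=263290)
step 2 (pay 32248): balance=233016
step 3 (pay 44033): balance=190730
step 4 (pay 37232): balance=154928
step 5 (pay 36127): balance=119962
step 6 (pay 35875): balance=84986

84986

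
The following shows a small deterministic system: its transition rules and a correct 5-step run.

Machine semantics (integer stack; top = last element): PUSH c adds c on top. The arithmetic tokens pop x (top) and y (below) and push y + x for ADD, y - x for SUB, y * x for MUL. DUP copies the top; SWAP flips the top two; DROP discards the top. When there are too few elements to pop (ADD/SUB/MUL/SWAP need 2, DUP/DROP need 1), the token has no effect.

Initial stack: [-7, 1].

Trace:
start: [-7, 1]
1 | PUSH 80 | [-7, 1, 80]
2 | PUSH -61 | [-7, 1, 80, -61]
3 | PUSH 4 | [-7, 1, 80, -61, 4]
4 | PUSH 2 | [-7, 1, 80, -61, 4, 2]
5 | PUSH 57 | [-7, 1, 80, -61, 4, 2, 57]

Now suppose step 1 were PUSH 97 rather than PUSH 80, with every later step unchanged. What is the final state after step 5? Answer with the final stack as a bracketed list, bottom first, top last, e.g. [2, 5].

(re-executing from step 1 with the substitution; state before step 1: [-7, 1])
1 | PUSH 97 | [-7, 1, 97]
2 | PUSH -61 | [-7, 1, 97, -61]
3 | PUSH 4 | [-7, 1, 97, -61, 4]
4 | PUSH 2 | [-7, 1, 97, -61, 4, 2]
5 | PUSH 57 | [-7, 1, 97, -61, 4, 2, 57]

[-7, 1, 97, -61, 4, 2, 57]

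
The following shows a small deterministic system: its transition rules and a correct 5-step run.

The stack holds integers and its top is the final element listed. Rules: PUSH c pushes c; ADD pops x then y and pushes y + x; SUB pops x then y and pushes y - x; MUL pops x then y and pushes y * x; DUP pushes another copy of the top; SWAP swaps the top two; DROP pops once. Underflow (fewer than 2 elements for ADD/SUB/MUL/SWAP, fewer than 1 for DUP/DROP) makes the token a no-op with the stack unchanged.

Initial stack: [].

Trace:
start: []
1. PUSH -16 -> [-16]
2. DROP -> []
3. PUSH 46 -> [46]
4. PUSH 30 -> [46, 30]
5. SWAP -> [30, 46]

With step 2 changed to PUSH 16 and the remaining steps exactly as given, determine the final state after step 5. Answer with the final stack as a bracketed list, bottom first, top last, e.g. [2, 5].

[-16, 16, 30, 46]

(re-executing from step 2 with the substitution; state before step 2: [-16])
2. PUSH 16 -> [-16, 16]
3. PUSH 46 -> [-16, 16, 46]
4. PUSH 30 -> [-16, 16, 46, 30]
5. SWAP -> [-16, 16, 30, 46]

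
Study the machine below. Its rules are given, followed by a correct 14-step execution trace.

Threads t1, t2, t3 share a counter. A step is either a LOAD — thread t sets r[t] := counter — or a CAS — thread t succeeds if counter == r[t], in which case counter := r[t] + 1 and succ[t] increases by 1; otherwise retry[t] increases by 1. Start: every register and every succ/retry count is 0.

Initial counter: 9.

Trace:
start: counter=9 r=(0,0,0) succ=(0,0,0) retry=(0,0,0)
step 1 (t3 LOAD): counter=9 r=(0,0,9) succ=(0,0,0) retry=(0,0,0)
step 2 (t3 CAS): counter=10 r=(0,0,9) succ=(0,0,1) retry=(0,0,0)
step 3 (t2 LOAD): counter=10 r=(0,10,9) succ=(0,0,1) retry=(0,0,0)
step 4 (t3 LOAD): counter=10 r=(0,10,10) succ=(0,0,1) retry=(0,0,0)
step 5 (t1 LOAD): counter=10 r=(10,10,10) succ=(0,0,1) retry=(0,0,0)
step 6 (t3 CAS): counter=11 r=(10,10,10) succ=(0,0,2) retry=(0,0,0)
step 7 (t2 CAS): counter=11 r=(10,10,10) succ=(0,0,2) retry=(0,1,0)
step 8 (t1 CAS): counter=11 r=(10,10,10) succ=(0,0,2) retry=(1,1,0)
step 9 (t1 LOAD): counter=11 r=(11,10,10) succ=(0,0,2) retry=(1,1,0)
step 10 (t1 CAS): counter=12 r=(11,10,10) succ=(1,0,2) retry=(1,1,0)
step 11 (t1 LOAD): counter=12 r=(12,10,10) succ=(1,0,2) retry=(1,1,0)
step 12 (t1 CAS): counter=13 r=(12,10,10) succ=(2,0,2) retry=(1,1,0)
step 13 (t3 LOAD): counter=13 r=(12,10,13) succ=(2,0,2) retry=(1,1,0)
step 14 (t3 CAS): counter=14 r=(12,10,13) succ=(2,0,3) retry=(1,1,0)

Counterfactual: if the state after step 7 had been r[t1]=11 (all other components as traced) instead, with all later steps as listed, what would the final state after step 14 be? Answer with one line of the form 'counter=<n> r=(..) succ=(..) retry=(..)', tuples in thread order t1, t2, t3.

state after step 7 := counter=11 r=(11,10,10) succ=(0,0,2) retry=(0,1,0)
step 8 (t1 CAS): counter=12 r=(11,10,10) succ=(1,0,2) retry=(0,1,0)
step 9 (t1 LOAD): counter=12 r=(12,10,10) succ=(1,0,2) retry=(0,1,0)
step 10 (t1 CAS): counter=13 r=(12,10,10) succ=(2,0,2) retry=(0,1,0)
step 11 (t1 LOAD): counter=13 r=(13,10,10) succ=(2,0,2) retry=(0,1,0)
step 12 (t1 CAS): counter=14 r=(13,10,10) succ=(3,0,2) retry=(0,1,0)
step 13 (t3 LOAD): counter=14 r=(13,10,14) succ=(3,0,2) retry=(0,1,0)
step 14 (t3 CAS): counter=15 r=(13,10,14) succ=(3,0,3) retry=(0,1,0)

counter=15 r=(13,10,14) succ=(3,0,3) retry=(0,1,0)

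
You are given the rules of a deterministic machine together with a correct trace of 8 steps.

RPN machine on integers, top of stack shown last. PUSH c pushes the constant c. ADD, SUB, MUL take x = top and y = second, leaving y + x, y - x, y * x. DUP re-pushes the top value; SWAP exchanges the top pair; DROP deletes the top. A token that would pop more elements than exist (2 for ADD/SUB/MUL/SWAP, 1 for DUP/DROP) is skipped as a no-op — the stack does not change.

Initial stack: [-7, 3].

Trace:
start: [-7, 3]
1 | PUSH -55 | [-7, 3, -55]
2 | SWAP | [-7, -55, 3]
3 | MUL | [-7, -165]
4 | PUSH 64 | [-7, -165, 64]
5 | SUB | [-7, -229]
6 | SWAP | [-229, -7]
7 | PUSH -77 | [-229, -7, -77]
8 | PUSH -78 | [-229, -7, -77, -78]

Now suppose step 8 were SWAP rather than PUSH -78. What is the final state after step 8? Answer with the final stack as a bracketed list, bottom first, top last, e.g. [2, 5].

(re-executing from step 8 with the substitution; state before step 8: [-229, -7, -77])
8 | SWAP | [-229, -77, -7]

[-229, -77, -7]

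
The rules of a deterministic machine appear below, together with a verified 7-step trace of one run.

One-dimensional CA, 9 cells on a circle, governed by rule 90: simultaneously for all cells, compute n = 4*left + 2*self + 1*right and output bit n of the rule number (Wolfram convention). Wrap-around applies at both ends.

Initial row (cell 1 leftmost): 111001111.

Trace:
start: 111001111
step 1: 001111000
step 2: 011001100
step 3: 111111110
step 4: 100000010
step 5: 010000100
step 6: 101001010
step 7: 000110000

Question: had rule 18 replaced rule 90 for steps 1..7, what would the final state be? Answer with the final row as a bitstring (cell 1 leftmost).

000110000

(re-executing steps 1..7 under rule 18; state before step 1: 111001111)
step 1: 000110000
step 2: 001001000
step 3: 010110100
step 4: 100000010
step 5: 010000100
step 6: 101001010
step 7: 000110000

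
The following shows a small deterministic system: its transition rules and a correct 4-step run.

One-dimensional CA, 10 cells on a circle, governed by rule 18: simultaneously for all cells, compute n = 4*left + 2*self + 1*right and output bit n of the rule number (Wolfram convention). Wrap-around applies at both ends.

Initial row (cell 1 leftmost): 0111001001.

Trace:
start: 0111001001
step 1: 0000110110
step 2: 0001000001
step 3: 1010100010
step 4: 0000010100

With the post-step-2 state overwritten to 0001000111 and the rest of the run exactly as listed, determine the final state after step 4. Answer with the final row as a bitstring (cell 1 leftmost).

state after step 2 := 0001000111
step 3: 1010101000
step 4: 0000000101

0000000101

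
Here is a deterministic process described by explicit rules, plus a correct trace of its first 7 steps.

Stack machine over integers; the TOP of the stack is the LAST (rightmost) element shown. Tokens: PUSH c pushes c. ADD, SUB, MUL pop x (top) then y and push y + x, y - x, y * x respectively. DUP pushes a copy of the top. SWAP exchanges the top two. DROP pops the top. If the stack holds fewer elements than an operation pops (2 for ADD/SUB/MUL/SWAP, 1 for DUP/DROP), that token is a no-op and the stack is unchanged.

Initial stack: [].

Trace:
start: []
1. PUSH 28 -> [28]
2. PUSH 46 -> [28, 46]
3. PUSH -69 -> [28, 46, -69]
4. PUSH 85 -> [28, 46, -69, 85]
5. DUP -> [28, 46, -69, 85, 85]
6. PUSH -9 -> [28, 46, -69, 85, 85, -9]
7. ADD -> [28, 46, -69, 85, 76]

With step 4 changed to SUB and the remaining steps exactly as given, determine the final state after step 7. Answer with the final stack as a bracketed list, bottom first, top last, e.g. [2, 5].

[28, 115, 106]

(re-executing from step 4 with the substitution; state before step 4: [28, 46, -69])
4. SUB -> [28, 115]
5. DUP -> [28, 115, 115]
6. PUSH -9 -> [28, 115, 115, -9]
7. ADD -> [28, 115, 106]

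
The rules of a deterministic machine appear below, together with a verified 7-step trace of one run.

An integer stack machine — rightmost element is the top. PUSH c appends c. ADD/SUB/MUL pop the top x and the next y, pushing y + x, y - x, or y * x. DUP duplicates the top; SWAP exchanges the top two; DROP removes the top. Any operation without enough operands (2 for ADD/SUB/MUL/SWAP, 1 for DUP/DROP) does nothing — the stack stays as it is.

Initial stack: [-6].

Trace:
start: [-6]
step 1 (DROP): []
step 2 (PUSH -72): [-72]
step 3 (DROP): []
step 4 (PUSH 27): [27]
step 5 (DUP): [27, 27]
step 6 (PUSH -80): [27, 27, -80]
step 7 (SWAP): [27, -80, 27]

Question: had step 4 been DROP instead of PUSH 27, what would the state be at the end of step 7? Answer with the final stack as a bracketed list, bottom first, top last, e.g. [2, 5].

[-80]

(re-executing from step 4 with the substitution; state before step 4: [])
step 4 (DROP): []
step 5 (DUP): []
step 6 (PUSH -80): [-80]
step 7 (SWAP): [-80]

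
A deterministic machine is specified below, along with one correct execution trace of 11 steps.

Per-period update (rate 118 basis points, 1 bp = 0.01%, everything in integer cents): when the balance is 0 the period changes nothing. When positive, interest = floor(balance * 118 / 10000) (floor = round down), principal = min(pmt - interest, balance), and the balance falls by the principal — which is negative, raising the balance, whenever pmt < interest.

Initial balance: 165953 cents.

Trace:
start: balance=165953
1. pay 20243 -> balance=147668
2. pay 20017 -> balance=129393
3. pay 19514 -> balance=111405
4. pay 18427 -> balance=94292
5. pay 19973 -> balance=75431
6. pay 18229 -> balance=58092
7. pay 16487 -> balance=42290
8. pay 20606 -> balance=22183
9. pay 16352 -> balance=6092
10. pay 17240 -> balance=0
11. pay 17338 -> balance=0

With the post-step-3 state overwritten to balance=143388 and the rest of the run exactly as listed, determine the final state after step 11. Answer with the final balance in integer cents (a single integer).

state after step 3 := balance=143388
4. pay 18427 -> balance=126652
5. pay 19973 -> balance=108173
6. pay 18229 -> balance=91220
7. pay 16487 -> balance=75809
8. pay 20606 -> balance=56097
9. pay 16352 -> balance=40406
10. pay 17240 -> balance=23642
11. pay 17338 -> balance=6582

6582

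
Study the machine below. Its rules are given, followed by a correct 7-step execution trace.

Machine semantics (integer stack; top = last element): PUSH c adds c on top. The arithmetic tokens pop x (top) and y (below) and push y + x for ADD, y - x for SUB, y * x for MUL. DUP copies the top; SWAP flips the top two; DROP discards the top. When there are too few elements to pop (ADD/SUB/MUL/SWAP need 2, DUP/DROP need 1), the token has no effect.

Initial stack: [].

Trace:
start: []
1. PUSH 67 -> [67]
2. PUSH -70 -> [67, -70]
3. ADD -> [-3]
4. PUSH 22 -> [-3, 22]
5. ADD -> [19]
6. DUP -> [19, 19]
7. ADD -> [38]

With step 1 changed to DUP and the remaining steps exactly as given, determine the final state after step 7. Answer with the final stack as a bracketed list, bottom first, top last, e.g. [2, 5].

(re-executing from step 1 with the substitution; state before step 1: [])
1. DUP -> []
2. PUSH -70 -> [-70]
3. ADD -> [-70]
4. PUSH 22 -> [-70, 22]
5. ADD -> [-48]
6. DUP -> [-48, -48]
7. ADD -> [-96]

[-96]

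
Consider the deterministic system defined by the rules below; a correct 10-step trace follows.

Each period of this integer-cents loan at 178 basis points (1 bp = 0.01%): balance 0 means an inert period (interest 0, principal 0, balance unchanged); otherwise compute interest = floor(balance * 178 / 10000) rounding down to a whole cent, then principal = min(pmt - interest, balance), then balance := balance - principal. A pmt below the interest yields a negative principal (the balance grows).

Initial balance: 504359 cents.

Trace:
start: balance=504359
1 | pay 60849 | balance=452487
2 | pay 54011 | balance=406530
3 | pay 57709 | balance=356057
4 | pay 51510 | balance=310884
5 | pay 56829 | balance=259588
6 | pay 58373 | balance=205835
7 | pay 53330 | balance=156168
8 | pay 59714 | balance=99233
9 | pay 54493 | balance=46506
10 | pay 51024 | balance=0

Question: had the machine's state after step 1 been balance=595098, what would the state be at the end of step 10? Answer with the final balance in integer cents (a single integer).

state after step 1 := balance=595098
2 | pay 54011 | balance=551679
3 | pay 57709 | balance=503789
4 | pay 51510 | balance=461246
5 | pay 56829 | balance=412627
6 | pay 58373 | balance=361598
7 | pay 53330 | balance=314704
8 | pay 59714 | balance=260591
9 | pay 54493 | balance=210736
10 | pay 51024 | balance=163463

163463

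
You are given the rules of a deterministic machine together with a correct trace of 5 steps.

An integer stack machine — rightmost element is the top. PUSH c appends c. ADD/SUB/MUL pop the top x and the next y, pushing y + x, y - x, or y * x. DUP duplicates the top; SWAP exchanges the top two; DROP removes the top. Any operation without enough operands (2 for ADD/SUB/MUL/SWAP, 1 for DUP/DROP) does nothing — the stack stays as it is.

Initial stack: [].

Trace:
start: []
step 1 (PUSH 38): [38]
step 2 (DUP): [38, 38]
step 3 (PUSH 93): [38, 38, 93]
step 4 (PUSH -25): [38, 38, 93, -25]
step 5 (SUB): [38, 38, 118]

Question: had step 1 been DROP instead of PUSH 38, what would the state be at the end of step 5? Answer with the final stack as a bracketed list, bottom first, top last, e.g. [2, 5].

[118]

(re-executing from step 1 with the substitution; state before step 1: [])
step 1 (DROP): []
step 2 (DUP): []
step 3 (PUSH 93): [93]
step 4 (PUSH -25): [93, -25]
step 5 (SUB): [118]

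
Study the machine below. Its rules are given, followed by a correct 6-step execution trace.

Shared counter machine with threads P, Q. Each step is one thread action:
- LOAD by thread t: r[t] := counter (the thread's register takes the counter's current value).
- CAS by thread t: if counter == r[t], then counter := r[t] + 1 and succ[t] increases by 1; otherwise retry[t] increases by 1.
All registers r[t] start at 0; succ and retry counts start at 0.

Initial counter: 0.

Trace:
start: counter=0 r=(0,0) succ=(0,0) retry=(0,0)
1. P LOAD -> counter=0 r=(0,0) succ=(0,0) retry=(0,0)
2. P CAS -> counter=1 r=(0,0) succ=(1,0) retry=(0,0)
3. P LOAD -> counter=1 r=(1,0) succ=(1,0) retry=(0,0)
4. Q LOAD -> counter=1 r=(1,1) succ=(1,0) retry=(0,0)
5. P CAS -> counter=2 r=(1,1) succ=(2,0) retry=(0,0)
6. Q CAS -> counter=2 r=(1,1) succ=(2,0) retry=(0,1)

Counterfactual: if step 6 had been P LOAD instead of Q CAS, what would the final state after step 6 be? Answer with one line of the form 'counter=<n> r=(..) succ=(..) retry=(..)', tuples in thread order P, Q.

(re-executing from step 6 with the substitution; state before step 6: counter=2 r=(1,1) succ=(2,0) retry=(0,0))
6. P LOAD -> counter=2 r=(2,1) succ=(2,0) retry=(0,0)

counter=2 r=(2,1) succ=(2,0) retry=(0,0)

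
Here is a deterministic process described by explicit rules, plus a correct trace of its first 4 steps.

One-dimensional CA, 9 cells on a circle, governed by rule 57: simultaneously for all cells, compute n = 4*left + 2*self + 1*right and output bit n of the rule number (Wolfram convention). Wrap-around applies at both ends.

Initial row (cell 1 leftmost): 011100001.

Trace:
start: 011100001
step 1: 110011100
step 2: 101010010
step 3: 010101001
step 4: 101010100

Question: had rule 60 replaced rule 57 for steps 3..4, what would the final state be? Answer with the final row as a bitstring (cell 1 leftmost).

000000110

(re-executing steps 3..4 under rule 60; state before step 3: 101010010)
step 3: 111111011
step 4: 000000110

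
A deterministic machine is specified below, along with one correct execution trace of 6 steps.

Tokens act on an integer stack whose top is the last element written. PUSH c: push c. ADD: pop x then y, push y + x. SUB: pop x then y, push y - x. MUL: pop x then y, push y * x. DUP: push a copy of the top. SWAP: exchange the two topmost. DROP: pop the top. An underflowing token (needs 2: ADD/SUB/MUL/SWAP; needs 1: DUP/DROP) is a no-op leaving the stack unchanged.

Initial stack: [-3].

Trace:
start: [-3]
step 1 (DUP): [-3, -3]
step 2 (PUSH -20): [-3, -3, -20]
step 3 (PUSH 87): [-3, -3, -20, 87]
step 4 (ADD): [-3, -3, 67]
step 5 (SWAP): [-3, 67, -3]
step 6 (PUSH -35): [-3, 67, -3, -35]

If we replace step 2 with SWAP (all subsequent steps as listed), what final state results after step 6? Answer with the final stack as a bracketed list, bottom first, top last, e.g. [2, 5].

[84, -3, -35]

(re-executing from step 2 with the substitution; state before step 2: [-3, -3])
step 2 (SWAP): [-3, -3]
step 3 (PUSH 87): [-3, -3, 87]
step 4 (ADD): [-3, 84]
step 5 (SWAP): [84, -3]
step 6 (PUSH -35): [84, -3, -35]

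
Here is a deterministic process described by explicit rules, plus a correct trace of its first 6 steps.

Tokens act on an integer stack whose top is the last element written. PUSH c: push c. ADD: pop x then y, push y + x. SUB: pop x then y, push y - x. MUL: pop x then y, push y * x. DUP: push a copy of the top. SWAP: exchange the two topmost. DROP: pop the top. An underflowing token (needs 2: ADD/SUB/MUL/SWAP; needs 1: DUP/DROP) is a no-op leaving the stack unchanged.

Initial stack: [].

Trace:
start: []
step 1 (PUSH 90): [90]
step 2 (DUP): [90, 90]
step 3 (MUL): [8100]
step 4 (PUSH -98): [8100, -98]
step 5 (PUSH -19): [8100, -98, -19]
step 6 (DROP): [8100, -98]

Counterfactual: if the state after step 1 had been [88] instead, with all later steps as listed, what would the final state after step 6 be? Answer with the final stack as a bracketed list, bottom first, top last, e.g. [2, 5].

[7744, -98]

state after step 1 := [88]
step 2 (DUP): [88, 88]
step 3 (MUL): [7744]
step 4 (PUSH -98): [7744, -98]
step 5 (PUSH -19): [7744, -98, -19]
step 6 (DROP): [7744, -98]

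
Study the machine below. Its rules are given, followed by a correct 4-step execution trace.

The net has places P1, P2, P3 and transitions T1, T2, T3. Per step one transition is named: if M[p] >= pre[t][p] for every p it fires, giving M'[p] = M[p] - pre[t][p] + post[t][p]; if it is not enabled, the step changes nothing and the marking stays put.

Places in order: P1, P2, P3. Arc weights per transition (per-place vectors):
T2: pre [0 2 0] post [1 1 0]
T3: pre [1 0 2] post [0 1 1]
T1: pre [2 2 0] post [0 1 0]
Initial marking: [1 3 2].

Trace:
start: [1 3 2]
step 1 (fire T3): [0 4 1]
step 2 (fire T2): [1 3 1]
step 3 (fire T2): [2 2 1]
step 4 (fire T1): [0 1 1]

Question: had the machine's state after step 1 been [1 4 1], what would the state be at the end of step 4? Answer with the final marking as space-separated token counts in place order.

state after step 1 := [1 4 1]
step 2 (fire T2): [2 3 1]
step 3 (fire T2): [3 2 1]
step 4 (fire T1): [1 1 1]

1 1 1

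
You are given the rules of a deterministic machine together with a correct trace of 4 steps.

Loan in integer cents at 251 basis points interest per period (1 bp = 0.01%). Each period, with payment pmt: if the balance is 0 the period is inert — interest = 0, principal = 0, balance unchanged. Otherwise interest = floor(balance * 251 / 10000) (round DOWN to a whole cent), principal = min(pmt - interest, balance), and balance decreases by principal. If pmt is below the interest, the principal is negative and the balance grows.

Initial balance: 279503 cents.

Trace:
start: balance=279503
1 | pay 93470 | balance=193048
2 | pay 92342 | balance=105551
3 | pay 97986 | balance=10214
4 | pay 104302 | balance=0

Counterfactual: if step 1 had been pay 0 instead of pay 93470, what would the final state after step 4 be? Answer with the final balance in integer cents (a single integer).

6854

(re-executing from step 1 with the substitution; state before step 1: balance=279503)
1 | pay 0 | balance=286518
2 | pay 92342 | balance=201367
3 | pay 97986 | balance=108435
4 | pay 104302 | balance=6854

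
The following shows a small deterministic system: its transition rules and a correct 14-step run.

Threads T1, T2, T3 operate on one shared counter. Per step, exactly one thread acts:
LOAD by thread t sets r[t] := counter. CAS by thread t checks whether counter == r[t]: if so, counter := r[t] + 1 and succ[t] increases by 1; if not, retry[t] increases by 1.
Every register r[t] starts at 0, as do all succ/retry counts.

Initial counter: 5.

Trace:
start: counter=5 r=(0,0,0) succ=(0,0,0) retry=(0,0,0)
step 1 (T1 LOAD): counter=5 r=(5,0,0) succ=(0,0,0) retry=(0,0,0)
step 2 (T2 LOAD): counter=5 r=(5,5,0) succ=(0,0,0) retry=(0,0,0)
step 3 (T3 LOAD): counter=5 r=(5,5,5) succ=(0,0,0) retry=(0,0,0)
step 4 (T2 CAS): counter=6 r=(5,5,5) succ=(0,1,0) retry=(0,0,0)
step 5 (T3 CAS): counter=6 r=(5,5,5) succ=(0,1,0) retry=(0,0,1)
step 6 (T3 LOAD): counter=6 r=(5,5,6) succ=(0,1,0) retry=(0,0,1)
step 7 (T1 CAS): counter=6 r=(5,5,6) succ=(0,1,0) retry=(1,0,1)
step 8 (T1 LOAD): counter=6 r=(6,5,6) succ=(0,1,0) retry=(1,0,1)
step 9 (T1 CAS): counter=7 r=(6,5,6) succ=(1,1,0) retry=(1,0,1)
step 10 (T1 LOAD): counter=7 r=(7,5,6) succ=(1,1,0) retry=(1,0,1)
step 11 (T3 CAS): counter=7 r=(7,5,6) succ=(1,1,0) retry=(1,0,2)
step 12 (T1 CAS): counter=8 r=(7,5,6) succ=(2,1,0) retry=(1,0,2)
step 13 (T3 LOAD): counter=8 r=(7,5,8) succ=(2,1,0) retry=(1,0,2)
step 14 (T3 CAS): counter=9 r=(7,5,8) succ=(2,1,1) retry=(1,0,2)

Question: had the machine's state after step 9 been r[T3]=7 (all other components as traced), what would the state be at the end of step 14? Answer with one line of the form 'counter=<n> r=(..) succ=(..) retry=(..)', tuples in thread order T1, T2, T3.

state after step 9 := counter=7 r=(6,5,7) succ=(1,1,0) retry=(1,0,1)
step 10 (T1 LOAD): counter=7 r=(7,5,7) succ=(1,1,0) retry=(1,0,1)
step 11 (T3 CAS): counter=8 r=(7,5,7) succ=(1,1,1) retry=(1,0,1)
step 12 (T1 CAS): counter=8 r=(7,5,7) succ=(1,1,1) retry=(2,0,1)
step 13 (T3 LOAD): counter=8 r=(7,5,8) succ=(1,1,1) retry=(2,0,1)
step 14 (T3 CAS): counter=9 r=(7,5,8) succ=(1,1,2) retry=(2,0,1)

counter=9 r=(7,5,8) succ=(1,1,2) retry=(2,0,1)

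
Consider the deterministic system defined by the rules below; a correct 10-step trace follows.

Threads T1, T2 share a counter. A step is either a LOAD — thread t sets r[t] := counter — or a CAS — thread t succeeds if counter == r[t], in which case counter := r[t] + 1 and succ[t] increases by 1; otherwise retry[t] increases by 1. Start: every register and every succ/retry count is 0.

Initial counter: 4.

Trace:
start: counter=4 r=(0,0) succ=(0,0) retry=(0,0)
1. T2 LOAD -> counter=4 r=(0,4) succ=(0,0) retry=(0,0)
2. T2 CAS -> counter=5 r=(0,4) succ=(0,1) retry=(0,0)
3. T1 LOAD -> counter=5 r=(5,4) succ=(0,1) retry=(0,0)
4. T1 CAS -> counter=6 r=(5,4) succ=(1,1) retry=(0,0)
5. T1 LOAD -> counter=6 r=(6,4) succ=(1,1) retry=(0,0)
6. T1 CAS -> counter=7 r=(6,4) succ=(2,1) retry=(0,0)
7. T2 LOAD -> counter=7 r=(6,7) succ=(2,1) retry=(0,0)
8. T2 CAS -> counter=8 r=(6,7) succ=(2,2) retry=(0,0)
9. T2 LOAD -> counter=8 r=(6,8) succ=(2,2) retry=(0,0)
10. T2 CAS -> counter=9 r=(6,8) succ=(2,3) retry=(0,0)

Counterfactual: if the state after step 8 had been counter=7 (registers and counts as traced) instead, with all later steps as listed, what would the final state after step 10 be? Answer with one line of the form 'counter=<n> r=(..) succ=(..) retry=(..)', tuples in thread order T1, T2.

counter=8 r=(6,7) succ=(2,3) retry=(0,0)

state after step 8 := counter=7 r=(6,7) succ=(2,2) retry=(0,0)
9. T2 LOAD -> counter=7 r=(6,7) succ=(2,2) retry=(0,0)
10. T2 CAS -> counter=8 r=(6,7) succ=(2,3) retry=(0,0)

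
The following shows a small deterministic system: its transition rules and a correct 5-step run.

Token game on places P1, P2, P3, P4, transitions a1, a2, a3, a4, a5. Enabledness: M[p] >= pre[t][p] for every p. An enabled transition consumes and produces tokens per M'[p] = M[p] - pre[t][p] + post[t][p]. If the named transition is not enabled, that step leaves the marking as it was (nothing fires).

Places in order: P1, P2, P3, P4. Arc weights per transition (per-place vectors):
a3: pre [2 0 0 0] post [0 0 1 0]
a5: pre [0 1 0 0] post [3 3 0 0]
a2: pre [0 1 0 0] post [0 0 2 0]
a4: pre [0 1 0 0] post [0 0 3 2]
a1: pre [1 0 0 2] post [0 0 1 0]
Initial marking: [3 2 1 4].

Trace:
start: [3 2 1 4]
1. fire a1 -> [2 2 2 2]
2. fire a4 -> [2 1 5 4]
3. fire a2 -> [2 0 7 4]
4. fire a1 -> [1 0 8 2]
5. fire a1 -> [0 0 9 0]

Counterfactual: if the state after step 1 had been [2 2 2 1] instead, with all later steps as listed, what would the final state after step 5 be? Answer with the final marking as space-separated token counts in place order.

state after step 1 := [2 2 2 1]
2. fire a4 -> [2 1 5 3]
3. fire a2 -> [2 0 7 3]
4. fire a1 -> [1 0 8 1]
5. fire a1 -> [1 0 8 1]

1 0 8 1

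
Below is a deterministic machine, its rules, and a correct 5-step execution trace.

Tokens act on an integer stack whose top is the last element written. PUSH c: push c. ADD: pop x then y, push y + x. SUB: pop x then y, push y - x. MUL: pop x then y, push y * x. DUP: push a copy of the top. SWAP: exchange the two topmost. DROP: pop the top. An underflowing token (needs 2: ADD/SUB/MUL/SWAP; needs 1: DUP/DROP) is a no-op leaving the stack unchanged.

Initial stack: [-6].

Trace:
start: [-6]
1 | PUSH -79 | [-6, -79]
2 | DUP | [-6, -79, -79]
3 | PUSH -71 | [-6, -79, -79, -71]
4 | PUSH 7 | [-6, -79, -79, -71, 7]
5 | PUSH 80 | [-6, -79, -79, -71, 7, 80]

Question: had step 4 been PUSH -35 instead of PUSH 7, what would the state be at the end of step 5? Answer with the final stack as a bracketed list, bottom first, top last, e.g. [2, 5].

(re-executing from step 4 with the substitution; state before step 4: [-6, -79, -79, -71])
4 | PUSH -35 | [-6, -79, -79, -71, -35]
5 | PUSH 80 | [-6, -79, -79, -71, -35, 80]

[-6, -79, -79, -71, -35, 80]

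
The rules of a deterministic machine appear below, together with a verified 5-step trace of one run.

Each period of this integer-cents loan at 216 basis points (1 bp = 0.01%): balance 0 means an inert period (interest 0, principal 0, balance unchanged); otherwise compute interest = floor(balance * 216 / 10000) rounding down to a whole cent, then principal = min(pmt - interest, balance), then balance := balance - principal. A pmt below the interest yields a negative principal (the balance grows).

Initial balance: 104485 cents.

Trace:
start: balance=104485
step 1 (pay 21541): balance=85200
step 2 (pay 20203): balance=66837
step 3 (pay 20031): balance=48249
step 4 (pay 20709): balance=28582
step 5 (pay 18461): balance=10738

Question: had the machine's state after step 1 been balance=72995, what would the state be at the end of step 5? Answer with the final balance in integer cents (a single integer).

state after step 1 := balance=72995
step 2 (pay 20203): balance=54368
step 3 (pay 20031): balance=35511
step 4 (pay 20709): balance=15569
step 5 (pay 18461): balance=0

0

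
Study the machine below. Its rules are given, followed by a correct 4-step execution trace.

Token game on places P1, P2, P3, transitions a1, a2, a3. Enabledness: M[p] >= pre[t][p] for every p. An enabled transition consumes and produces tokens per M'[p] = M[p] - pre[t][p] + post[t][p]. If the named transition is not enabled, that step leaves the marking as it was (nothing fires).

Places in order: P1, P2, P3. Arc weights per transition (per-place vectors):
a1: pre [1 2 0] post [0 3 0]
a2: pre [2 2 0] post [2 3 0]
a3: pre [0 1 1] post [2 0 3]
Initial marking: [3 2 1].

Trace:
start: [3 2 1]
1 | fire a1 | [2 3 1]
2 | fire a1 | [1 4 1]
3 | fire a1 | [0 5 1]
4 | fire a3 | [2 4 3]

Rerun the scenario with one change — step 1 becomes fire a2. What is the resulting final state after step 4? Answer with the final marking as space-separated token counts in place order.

3 4 3

(re-executing from step 1 with the substitution; state before step 1: [3 2 1])
1 | fire a2 | [3 3 1]
2 | fire a1 | [2 4 1]
3 | fire a1 | [1 5 1]
4 | fire a3 | [3 4 3]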